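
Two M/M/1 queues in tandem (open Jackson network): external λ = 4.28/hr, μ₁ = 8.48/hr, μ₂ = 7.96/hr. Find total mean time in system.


Each node sees arrival rate λ = 4.28/hr (tandem ⇒ throughput preserved).
W₁ = 1/(μ₁−λ) = 1/(8.48−4.28) = 0.23810 hr
W₂ = 1/(μ₂−λ) = 1/(7.96−4.28) = 0.27174 hr
W_total = W₁ + W₂ = 0.23810 + 0.27174 = 0.50983 hr

Final: 0.50983 hr


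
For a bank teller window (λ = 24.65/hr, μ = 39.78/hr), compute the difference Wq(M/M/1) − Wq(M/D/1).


ρ = 24.65/39.78 = 0.6197
Wq(M/M/1) = ρ/(μ−λ) = 0.6197/15.13 = 0.04096 hr
Wq(M/D/1) = ρ/(2(μ−λ)) = 0.02048 hr
Savings = 0.04096 − 0.02048 = 0.02048 hr

Final: 0.02048 hr


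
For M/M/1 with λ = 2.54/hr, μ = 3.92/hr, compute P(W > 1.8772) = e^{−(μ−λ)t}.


W ~ Exponential(μ−λ) for M/M/1.
μ − λ = 3.92 − 2.54 = 1.3800
P(W > t) = e^{−(μ−λ)t} = e^{−2.5905} = 0.074980

Final: 0.074980


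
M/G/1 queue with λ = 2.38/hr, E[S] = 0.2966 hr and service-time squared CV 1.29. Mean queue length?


ρ = λ·E[S] = 2.38·0.2966 = 0.7059
Lq = ρ²(1+C_s²)/(2(1−ρ)) = 0.4983·(1+1.29)/(2·0.2941)
= 0.4983·2.2900/0.5882 = 1.94007

Final: 1.94007


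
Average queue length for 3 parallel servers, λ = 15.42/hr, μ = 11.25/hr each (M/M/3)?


a = λ/μ = 1.3707; ρ = a/3 = 0.4569
P₀ = 0.243887
Lq = P₀·a^c·ρ / (c!·(1−ρ)²) = 0.243887·2.57511·0.4569/(6·0.29497)
= 0.16213

Final: 0.16213


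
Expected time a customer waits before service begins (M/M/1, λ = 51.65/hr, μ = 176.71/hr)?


ρ = 51.65/176.71 = 0.2923
Wq = ρ/(μ−λ) = 0.2923/(176.71 − 51.65) = 0.2923/125.06 = 0.002337 hr

Final: 0.002337 hr


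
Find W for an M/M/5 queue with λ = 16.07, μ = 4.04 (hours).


a = 3.9777; ρ = 0.7955; P₀ = 0.013441
Lq = P₀·a^c·ρ/(c!(1−ρ)²) = 2.12277
Wq = Lq/λ = 2.12277/16.07 = 0.13210 hr
W = Wq + 1/μ = 0.13210 + 0.24752 = 0.37962 hr

Final: 0.37962 hr


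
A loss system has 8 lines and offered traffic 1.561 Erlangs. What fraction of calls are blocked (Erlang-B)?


B(c,a) = (a^c/c!) / Σ_{k=0}^{c} a^k/k!
a^8/8! = 0.0008744
Σ terms (k=0..8): 1.00000 + 1.56100 + 1.21836 + 0.63395 + 0.24740 + 0.07724 + 0.02009 + 0.004481 + 0.0008744 = 4.763403
B = 0.0008744/4.763403 = 0.0001836

Final: 0.0001836


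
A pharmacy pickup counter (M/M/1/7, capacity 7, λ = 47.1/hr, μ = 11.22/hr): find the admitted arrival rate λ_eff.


ρ = 4.1979; P_K = (1−ρ)ρ^7/(1−ρ^8) = 0.761791
λ_eff = λ(1 − P_K) = 47.1·(1 − 0.761791) = 47.1·0.238209 = 11.2196 /hr

Final: 11.2196 /hr


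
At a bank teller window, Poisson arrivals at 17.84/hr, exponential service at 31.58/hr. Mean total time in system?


W = 1/(μ−λ) = 1/(31.58 − 17.84) = 1/13.74 = 0.07278 hr

Final: 0.07278 hr


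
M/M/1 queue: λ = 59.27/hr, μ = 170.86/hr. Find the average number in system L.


ρ = λ/μ = 59.27/170.86 = 0.3469
L = ρ/(1−ρ) = 0.3469/(1 − 0.3469) = 0.3469/0.6531 = 0.5311

Final: 0.5311


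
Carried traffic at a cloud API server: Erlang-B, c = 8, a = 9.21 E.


B(8,9.21) = 0.299869 (Erlang-B)
Carried load = a(1 − B) = 9.21·(1 − 0.299869) = 9.21·0.700131 = 6.4482 E

Final: 6.4482 Erlangs


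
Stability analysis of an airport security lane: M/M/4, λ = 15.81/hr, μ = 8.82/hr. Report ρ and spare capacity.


Total capacity cμ = 4·8.82 = 35.28/hr
ρ = λ/(cμ) = 15.81/35.28 = 0.4481
Stable ⇔ ρ < 1: YES
Spare capacity = cμ − λ = 35.28 − 15.81 = 19.47/hr

Final: ρ = 0.4481; stable; margin = 19.47/hr


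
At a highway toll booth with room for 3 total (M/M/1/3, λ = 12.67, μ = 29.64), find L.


ρ = 12.67/29.64 = 0.4275
L = ρ[1 − (K+1)ρ^K + Kρ^(K+1)] / [(1−ρ)(1−ρ^(K+1))]
Numerator: 0.4275·(1 − 4·0.078108 + 3·0.033388) = 0.336727
Denominator: (0.5725)·(0.966612) = 0.553421
L = 0.336727/0.553421 = 0.6084

Final: 0.6084


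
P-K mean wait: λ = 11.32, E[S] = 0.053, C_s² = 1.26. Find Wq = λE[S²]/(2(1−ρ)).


ρ = λ·E[S] = 11.32·0.053 = 0.6000
E[S²] = E[S]²(1+C_s²) = 0.053²·(1+1.26) = 0.006348
Wq = λ·E[S²]/(2(1−ρ)) = 11.32·0.006348/(2·0.4000) = 0.08982 hr

Final: 0.08982 hr


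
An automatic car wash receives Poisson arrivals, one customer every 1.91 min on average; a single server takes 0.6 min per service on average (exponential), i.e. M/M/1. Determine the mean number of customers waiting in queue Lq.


λ = 60/1.91 = 31.4136 /hr
μ = 60/0.6 = 100.0000 /hr
ρ = λ/μ = 31.4136/100.0000 = 0.3141
Lq = ρ²/(1−ρ) = 0.09868/0.6859 = 0.1439

Final: 0.1439


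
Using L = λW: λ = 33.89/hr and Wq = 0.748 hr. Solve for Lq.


Lq = λWq = 33.89·0.748 = 25.3497

Final: 25.3497


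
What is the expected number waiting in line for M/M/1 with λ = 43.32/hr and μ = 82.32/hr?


ρ = 43.32/82.32 = 0.5262
Lq = ρ²/(1−ρ) = 0.2769/0.4738 = 0.5845

Final: 0.5845


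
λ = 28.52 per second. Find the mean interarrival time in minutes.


Mean interarrival time = 1/λ = 1/28.52 second = 0.03506 second
In minutes: 0.03506 × 0.0166667 = 0.0005844 min

Final: 0.0005844 min


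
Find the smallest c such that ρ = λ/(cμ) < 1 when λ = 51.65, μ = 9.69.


Stability requires cμ > λ ⇔ c > λ/μ.
λ/μ = 51.65/9.69 = 5.3302
Minimum integer c = ⌊5.3302⌋ + 1 = 6
Check: 6·9.69 = 58.14 > 51.65, while 5·9.69 = 48.45 ≤ 51.65

Final: 6 servers


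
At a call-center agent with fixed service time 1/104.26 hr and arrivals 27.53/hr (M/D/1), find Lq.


ρ = 27.53/104.26 = 0.2641
M/D/1: Lq = ρ²/(2(1−ρ)) = 0.06972/(2·0.7359) = 0.04737

Final: 0.04737


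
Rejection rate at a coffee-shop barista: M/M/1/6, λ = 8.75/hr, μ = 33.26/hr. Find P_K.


ρ = λ/μ = 8.75/33.26 = 0.2631
P_K = (1−ρ)ρ^K/(1−ρ^(K+1)) = (0.7369·0.0003315)/(1 − 0.00008722)
= 0.0002443/0.999913 = 0.0002443

Final: 0.0002443


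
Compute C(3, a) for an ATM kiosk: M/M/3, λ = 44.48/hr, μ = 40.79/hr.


a = λ/μ = 1.0905; ρ = a/3 = 0.3635
P₀ = 0.330628 (from M/M/c formula)
C(c,a) = [a^c/(c!(1−ρ))]·P₀ = [1.29668/(6·0.6365)]·0.330628
= 0.33953·0.330628 = 0.112257

Final: 0.112257


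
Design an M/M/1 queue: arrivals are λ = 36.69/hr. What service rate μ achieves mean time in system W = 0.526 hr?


W = 1/(μ−λ) ⇒ μ − λ = 1/W = 1/0.526 = 1.9011
μ = λ + 1/W = 36.69 + 1.9011 = 38.5911 per hr

Final: 38.5911 /hr


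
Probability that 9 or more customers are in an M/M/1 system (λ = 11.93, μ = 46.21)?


ρ = 11.93/46.21 = 0.2582
P(N ≥ n) = ρ^n = 0.2582^9 = 0.000005095

Final: 0.000005095


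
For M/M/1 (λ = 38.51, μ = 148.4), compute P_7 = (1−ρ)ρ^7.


ρ = 38.51/148.4 = 0.2595
P_n = (1−ρ)·ρ^n = (1 − 0.2595)·0.2595^7 = 0.7405·0.00007925 = 0.00005868

Final: 0.00005868


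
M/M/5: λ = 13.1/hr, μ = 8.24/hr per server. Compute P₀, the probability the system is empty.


a = λ/μ = 13.1/8.24 = 1.5898; ρ = a/c = 0.3180
Σ_{k=0}^{4} a^k/k! (terms k=0..4) = 1.00000 + 1.58981 + 1.26374 + 0.66970 + 0.26617 = 4.78942
Tail: a^5/(5!(1−ρ)) = 10.15595/(120·0.6820) = 0.12409
P₀ = 1/(4.78942 + 0.12409) = 1/4.91351 = 0.203520

Final: 0.203520


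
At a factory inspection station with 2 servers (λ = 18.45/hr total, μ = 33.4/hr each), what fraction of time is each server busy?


ρ = λ/(cμ) = 18.45/(2·33.4) = 18.45/66.80 = 0.2762

Final: 0.2762


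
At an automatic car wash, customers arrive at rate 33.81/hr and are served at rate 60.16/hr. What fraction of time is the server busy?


ρ = λ/μ = 33.81/60.16 = 0.5620

Final: 0.5620


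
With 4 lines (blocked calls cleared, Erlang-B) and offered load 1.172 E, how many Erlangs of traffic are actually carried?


B(4,1.172) = 0.024523 (Erlang-B)
Carried load = a(1 − B) = 1.172·(1 − 0.024523) = 1.172·0.975477 = 1.1433 E

Final: 1.1433 Erlangs


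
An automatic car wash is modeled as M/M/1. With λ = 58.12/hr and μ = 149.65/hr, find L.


ρ = λ/μ = 58.12/149.65 = 0.3884
L = ρ/(1−ρ) = 0.3884/(1 − 0.3884) = 0.3884/0.6116 = 0.6350

Final: 0.6350


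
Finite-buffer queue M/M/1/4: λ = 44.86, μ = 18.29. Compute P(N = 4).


ρ = λ/μ = 44.86/18.29 = 2.4527
P_K = (1−ρ)ρ^K/(1−ρ^(K+1)) = (-1.4527·36.189473)/(1 − 88.762151)
= -52.572678/-87.762151 = 0.599036

Final: 0.599036


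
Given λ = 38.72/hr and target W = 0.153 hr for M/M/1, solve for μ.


W = 1/(μ−λ) ⇒ μ − λ = 1/W = 1/0.153 = 6.5359
μ = λ + 1/W = 38.72 + 6.5359 = 45.2559 per hr

Final: 45.2559 /hr


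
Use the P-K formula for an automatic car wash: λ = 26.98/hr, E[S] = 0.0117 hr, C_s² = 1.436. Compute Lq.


ρ = λ·E[S] = 26.98·0.0117 = 0.3157
Lq = ρ²(1+C_s²)/(2(1−ρ)) = 0.09965·(1+1.436)/(2·0.6843)
= 0.09965·2.4360/1.3687 = 0.17735

Final: 0.17735


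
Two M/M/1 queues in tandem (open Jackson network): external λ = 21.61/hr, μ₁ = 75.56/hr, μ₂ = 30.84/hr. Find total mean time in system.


Each node sees arrival rate λ = 21.61/hr (tandem ⇒ throughput preserved).
W₁ = 1/(μ₁−λ) = 1/(75.56−21.61) = 0.01854 hr
W₂ = 1/(μ₂−λ) = 1/(30.84−21.61) = 0.10834 hr
W_total = W₁ + W₂ = 0.01854 + 0.10834 = 0.12688 hr

Final: 0.12688 hr


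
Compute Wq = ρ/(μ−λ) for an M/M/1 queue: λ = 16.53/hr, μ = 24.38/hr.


ρ = 16.53/24.38 = 0.6780
Wq = ρ/(μ−λ) = 0.6780/(24.38 − 16.53) = 0.6780/7.85 = 0.08637 hr

Final: 0.08637 hr


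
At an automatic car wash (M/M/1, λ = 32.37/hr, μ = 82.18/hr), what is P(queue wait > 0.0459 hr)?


ρ = 32.37/82.18 = 0.3939
P(Wq > t) = ρ·e^{−(μ−λ)t} = 0.3939·e^{−2.2863}
= 0.3939·0.101644 = 0.040037

Final: 0.040037


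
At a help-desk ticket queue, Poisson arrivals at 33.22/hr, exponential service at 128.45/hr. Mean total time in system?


W = 1/(μ−λ) = 1/(128.45 − 33.22) = 1/95.23 = 0.01050 hr

Final: 0.01050 hr


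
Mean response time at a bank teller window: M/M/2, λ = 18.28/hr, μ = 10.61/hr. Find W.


a = 1.7229; ρ = 0.8615; P₀ = 0.074430
Lq = P₀·a^c·ρ/(c!(1−ρ)²) = 4.95757
Wq = Lq/λ = 4.95757/18.28 = 0.27120 hr
W = Wq + 1/μ = 0.27120 + 0.09425 = 0.36545 hr

Final: 0.36545 hr


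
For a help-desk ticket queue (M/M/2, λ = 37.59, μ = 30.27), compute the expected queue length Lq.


a = λ/μ = 1.2418; ρ = a/2 = 0.6209
P₀ = 0.233873
Lq = P₀·a^c·ρ / (c!·(1−ρ)²) = 0.233873·1.54213·0.6209/(2·0.14371)
= 0.77915

Final: 0.77915


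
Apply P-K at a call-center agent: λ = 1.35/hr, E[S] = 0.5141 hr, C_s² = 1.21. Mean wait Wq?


ρ = λ·E[S] = 1.35·0.5141 = 0.6940
E[S²] = E[S]²(1+C_s²) = 0.5141²·(1+1.21) = 0.584100
Wq = λ·E[S²]/(2(1−ρ)) = 1.35·0.584100/(2·0.3060) = 1.28860 hr

Final: 1.28860 hr


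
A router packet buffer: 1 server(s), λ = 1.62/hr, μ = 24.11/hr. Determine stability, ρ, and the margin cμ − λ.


Total capacity cμ = 1·24.11 = 24.11/hr
ρ = λ/(cμ) = 1.62/24.11 = 0.06719
Stable ⇔ ρ < 1: YES
Spare capacity = cμ − λ = 24.11 − 1.62 = 22.49/hr

Final: ρ = 0.06719; stable; margin = 22.49/hr


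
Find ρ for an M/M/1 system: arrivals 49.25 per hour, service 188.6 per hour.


ρ = λ/μ = 49.25/188.6 = 0.2611

Final: 0.2611


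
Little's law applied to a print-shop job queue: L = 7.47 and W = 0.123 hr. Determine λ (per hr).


λ = L/W = 7.47/0.123 = 60.7317 /hr

Final: 60.7317 /hr


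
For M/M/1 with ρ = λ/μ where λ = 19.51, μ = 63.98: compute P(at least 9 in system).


ρ = 19.51/63.98 = 0.3049
P(N ≥ n) = ρ^n = 0.3049^9 = 0.00002280

Final: 0.00002280


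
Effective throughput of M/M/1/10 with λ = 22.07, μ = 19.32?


ρ = 1.1423; P_K = (1−ρ)ρ^10/(1−ρ^11) = 0.162105
λ_eff = λ(1 − P_K) = 22.07·(1 − 0.162105) = 22.07·0.837895 = 18.4923 /hr

Final: 18.4923 /hr


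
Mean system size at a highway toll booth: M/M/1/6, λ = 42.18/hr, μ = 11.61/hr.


ρ = 42.18/11.61 = 3.6331
L = ρ[1 − (K+1)ρ^K + Kρ^(K+1)] / [(1−ρ)(1−ρ^(K+1))]
Numerator: 3.6331·(1 − 7·2299.567351 + 6·8354.500506) = 123637.287848
Denominator: (-2.6331)·(-8353.500506) = 21995.392805
L = 123637.287848/21995.392805 = 5.6211

Final: 5.6211


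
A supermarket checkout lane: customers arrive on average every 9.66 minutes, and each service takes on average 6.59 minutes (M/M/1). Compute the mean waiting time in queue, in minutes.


λ = 60/9.66 = 6.2112 /hr
μ = 60/6.59 = 9.1047 /hr
ρ = λ/μ = 6.2112/9.1047 = 0.6822
Wq = ρ/(μ−λ) = 0.6822/(9.1047−6.2112) = 0.23577 hr
In minutes: 0.23577·60 = 14.146 min

Final: 14.146 min


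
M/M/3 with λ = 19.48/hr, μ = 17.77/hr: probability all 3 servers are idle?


a = λ/μ = 19.48/17.77 = 1.0962; ρ = a/c = 0.3654
Σ_{k=0}^{2} a^k/k! (terms k=0..2) = 1.00000 + 1.09623 + 0.60086 = 2.69709
Tail: a^3/(3!(1−ρ)) = 1.31736/(6·0.6346) = 0.34599
P₀ = 1/(2.69709 + 0.34599) = 1/3.04308 = 0.328615

Final: 0.328615


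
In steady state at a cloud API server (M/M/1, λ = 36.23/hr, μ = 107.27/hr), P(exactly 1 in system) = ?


ρ = 36.23/107.27 = 0.3377
P_n = (1−ρ)·ρ^n = (1 − 0.3377)·0.3377^1 = 0.6623·0.337746 = 0.223674

Final: 0.223674


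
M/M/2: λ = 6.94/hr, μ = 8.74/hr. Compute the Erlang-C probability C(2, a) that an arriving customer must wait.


a = λ/μ = 0.7941; ρ = a/2 = 0.3970
P₀ = 0.431613 (from M/M/c formula)
C(c,a) = [a^c/(c!(1−ρ))]·P₀ = [0.63052/(2·0.6030)]·0.431613
= 0.52284·0.431613 = 0.225664

Final: 0.225664


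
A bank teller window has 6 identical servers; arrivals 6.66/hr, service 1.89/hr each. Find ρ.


ρ = λ/(cμ) = 6.66/(6·1.89) = 6.66/11.34 = 0.5873

Final: 0.5873


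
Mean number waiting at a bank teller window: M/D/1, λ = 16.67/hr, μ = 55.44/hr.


ρ = 16.67/55.44 = 0.3007
M/D/1: Lq = ρ²/(2(1−ρ)) = 0.09041/(2·0.6993) = 0.06464

Final: 0.06464


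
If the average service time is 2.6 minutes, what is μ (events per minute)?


μ = 1/(service time) in consistent units.
1 minute = 1 min, so μ = 1/2.6 = 0.3846 per minute

Final: 0.3846 /min


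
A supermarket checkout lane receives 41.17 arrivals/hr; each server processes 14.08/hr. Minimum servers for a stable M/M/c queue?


Stability requires cμ > λ ⇔ c > λ/μ.
λ/μ = 41.17/14.08 = 2.9240
Minimum integer c = ⌊2.9240⌋ + 1 = 3
Check: 3·14.08 = 42.24 > 41.17, while 2·14.08 = 28.16 ≤ 41.17

Final: 3 servers


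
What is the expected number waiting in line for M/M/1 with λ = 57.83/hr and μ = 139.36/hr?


ρ = 57.83/139.36 = 0.4150
Lq = ρ²/(1−ρ) = 0.1722/0.5850 = 0.2943

Final: 0.2943


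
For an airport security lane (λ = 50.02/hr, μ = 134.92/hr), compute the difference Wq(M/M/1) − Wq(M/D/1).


ρ = 50.02/134.92 = 0.3707
Wq(M/M/1) = ρ/(μ−λ) = 0.3707/84.90 = 0.004367 hr
Wq(M/D/1) = ρ/(2(μ−λ)) = 0.002183 hr
Savings = 0.004367 − 0.002183 = 0.002183 hr

Final: 0.002183 hr


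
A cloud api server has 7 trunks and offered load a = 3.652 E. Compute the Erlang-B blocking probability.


B(c,a) = (a^c/c!) / Σ_{k=0}^{c} a^k/k!
a^7/7! = 1.719036
Σ terms (k=0..7): 1.00000 + 3.65200 + 6.66855 + 8.11785 + 7.41160 + 5.41343 + 3.29497 + 1.71904 = 37.277442
B = 1.719036/37.277442 = 0.046115

Final: 0.046115


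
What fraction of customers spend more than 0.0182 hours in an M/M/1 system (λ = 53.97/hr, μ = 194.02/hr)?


W ~ Exponential(μ−λ) for M/M/1.
μ − λ = 194.02 − 53.97 = 140.0500
P(W > t) = e^{−(μ−λ)t} = e^{−2.5489} = 0.078167

Final: 0.078167


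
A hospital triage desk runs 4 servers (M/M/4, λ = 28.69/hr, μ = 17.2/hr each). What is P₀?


a = λ/μ = 28.69/17.2 = 1.6680; ρ = a/c = 0.4170
Σ_{k=0}^{3} a^k/k! (terms k=0..3) = 1.00000 + 1.66802 + 1.39115 + 0.77349 = 4.83266
Tail: a^4/(4!(1−ρ)) = 7.74120/(24·0.5830) = 0.55326
P₀ = 1/(4.83266 + 0.55326) = 1/5.38593 = 0.185669

Final: 0.185669


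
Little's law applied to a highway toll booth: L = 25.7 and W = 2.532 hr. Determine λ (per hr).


λ = L/W = 25.7/2.532 = 10.1501 /hr

Final: 10.1501 /hr


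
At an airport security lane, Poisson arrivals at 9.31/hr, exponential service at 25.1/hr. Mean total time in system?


W = 1/(μ−λ) = 1/(25.1 − 9.31) = 1/15.79 = 0.06333 hr

Final: 0.06333 hr


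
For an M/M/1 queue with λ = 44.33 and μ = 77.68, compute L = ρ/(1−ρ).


ρ = λ/μ = 44.33/77.68 = 0.5707
L = ρ/(1−ρ) = 0.5707/(1 − 0.5707) = 0.5707/0.4293 = 1.3292

Final: 1.3292


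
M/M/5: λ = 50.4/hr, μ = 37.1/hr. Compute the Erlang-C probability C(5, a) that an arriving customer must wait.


a = λ/μ = 1.3585; ρ = a/5 = 0.2717
P₀ = 0.256809 (from M/M/c formula)
C(c,a) = [a^c/(c!(1−ρ))]·P₀ = [4.62683/(120·0.7283)]·0.256809
= 0.05294·0.256809 = 0.013596

Final: 0.013596


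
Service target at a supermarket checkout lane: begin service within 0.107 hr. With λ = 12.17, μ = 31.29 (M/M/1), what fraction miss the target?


ρ = 12.17/31.29 = 0.3889
P(Wq > t) = ρ·e^{−(μ−λ)t} = 0.3889·e^{−2.0458}
= 0.3889·0.129272 = 0.050279

Final: 0.050279


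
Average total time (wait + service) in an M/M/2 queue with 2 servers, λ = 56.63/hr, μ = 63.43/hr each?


a = 0.8928; ρ = 0.4464; P₀ = 0.382746
Lq = P₀·a^c·ρ/(c!(1−ρ)²) = 0.22218
Wq = Lq/λ = 0.22218/56.63 = 0.003923 hr
W = Wq + 1/μ = 0.003923 + 0.01577 = 0.01969 hr

Final: 0.01969 hr


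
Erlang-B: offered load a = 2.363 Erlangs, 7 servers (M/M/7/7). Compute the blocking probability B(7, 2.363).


B(c,a) = (a^c/c!) / Σ_{k=0}^{c} a^k/k!
a^7/7! = 0.081624
Σ terms (k=0..7): 1.00000 + 2.36300 + 2.79188 + 2.19907 + 1.29910 + 0.61396 + 0.24180 + 0.08162 = 10.590438
B = 0.081624/10.590438 = 0.007707

Final: 0.007707


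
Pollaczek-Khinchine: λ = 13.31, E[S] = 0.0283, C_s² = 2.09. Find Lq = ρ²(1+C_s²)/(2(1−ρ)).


ρ = λ·E[S] = 13.31·0.0283 = 0.3767
Lq = ρ²(1+C_s²)/(2(1−ρ)) = 0.1419·(1+2.09)/(2·0.6233)
= 0.1419·3.0900/1.2467 = 0.35168

Final: 0.35168


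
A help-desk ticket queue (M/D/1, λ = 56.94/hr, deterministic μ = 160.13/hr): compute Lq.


ρ = 56.94/160.13 = 0.3556
M/D/1: Lq = ρ²/(2(1−ρ)) = 0.1264/(2·0.6444) = 0.09811

Final: 0.09811


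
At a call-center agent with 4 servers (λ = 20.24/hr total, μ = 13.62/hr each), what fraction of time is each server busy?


ρ = λ/(cμ) = 20.24/(4·13.62) = 20.24/54.48 = 0.3715

Final: 0.3715


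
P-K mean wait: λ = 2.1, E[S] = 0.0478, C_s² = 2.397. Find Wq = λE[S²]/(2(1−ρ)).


ρ = λ·E[S] = 2.1·0.0478 = 0.1004
E[S²] = E[S]²(1+C_s²) = 0.0478²·(1+2.397) = 0.007762
Wq = λ·E[S²]/(2(1−ρ)) = 2.1·0.007762/(2·0.8996) = 0.009059 hr

Final: 0.009059 hr


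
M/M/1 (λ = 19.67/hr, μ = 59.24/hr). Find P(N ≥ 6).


ρ = 19.67/59.24 = 0.3320
P(N ≥ n) = ρ^n = 0.3320^6 = 0.001340

Final: 0.001340


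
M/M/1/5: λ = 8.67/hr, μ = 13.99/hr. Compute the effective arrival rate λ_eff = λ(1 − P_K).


ρ = 0.6197; P_K = (1−ρ)ρ^5/(1−ρ^6) = 0.036849
λ_eff = λ(1 − P_K) = 8.67·(1 − 0.036849) = 8.67·0.963151 = 8.3505 /hr

Final: 8.3505 /hr


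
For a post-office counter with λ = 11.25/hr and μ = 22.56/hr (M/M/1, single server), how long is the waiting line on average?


ρ = 11.25/22.56 = 0.4987
Lq = ρ²/(1−ρ) = 0.2487/0.5013 = 0.4960

Final: 0.4960


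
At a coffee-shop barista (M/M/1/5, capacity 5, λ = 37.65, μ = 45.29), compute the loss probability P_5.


ρ = λ/μ = 37.65/45.29 = 0.8313
P_K = (1−ρ)ρ^K/(1−ρ^(K+1)) = (0.1687·0.397021)/(1 − 0.330047)
= 0.066974/0.669953 = 0.099968

Final: 0.099968


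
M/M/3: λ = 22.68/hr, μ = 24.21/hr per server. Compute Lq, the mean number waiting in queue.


a = λ/μ = 0.9368; ρ = a/3 = 0.3123
P₀ = 0.388373
Lq = P₀·a^c·ρ / (c!·(1−ρ)²) = 0.388373·0.82214·0.3123/(6·0.47298)
= 0.03513

Final: 0.03513


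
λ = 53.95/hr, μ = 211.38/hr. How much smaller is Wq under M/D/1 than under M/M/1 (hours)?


ρ = 53.95/211.38 = 0.2552
Wq(M/M/1) = ρ/(μ−λ) = 0.2552/157.43 = 0.001621 hr
Wq(M/D/1) = ρ/(2(μ−λ)) = 0.0008106 hr
Savings = 0.001621 − 0.0008106 = 0.0008106 hr

Final: 0.0008106 hr


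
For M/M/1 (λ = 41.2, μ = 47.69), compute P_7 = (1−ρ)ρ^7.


ρ = 41.2/47.69 = 0.8639
P_n = (1−ρ)·ρ^n = (1 − 0.8639)·0.8639^7 = 0.1361·0.359161 = 0.048877

Final: 0.048877


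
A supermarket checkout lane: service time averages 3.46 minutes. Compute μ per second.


μ = 1/(service time) in consistent units.
1 second = 0.0166667 min, so μ = 0.0166667/3.46 = 0.004817 per second

Final: 0.004817 /sec


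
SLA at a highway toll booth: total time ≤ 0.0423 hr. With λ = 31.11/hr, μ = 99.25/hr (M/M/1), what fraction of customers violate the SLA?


W ~ Exponential(μ−λ) for M/M/1.
μ − λ = 99.25 − 31.11 = 68.1400
P(W > t) = e^{−(μ−λ)t} = e^{−2.8823} = 0.056005

Final: 0.056005


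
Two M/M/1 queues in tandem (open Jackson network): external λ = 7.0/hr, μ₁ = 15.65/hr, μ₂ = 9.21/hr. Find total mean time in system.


Each node sees arrival rate λ = 7.0/hr (tandem ⇒ throughput preserved).
W₁ = 1/(μ₁−λ) = 1/(15.65−7.0) = 0.11561 hr
W₂ = 1/(μ₂−λ) = 1/(9.21−7.0) = 0.45249 hr
W_total = W₁ + W₂ = 0.11561 + 0.45249 = 0.56810 hr

Final: 0.56810 hr


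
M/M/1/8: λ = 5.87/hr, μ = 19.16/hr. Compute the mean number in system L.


ρ = 5.87/19.16 = 0.3064
L = ρ[1 − (K+1)ρ^K + Kρ^(K+1)] / [(1−ρ)(1−ρ^(K+1))]
Numerator: 0.3064·(1 − 9·0.00007761 + 8·0.00002378) = 0.306212
Denominator: (0.6936)·(0.999976) = 0.693616
L = 0.306212/0.693616 = 0.4415

Final: 0.4415


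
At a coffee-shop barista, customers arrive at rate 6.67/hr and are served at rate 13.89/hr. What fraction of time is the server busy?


ρ = λ/μ = 6.67/13.89 = 0.4802

Final: 0.4802


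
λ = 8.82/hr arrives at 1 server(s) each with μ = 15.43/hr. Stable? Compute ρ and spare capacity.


Total capacity cμ = 1·15.43 = 15.43/hr
ρ = λ/(cμ) = 8.82/15.43 = 0.5716
Stable ⇔ ρ < 1: YES
Spare capacity = cμ − λ = 15.43 − 8.82 = 6.61/hr

Final: ρ = 0.5716; stable; margin = 6.61/hr


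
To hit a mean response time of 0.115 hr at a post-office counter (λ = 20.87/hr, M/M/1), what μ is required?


W = 1/(μ−λ) ⇒ μ − λ = 1/W = 1/0.115 = 8.6957
μ = λ + 1/W = 20.87 + 8.6957 = 29.5657 per hr

Final: 29.5657 /hr


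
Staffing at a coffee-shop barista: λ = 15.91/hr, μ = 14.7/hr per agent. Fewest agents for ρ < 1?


Stability requires cμ > λ ⇔ c > λ/μ.
λ/μ = 15.91/14.7 = 1.0823
Minimum integer c = ⌊1.0823⌋ + 1 = 2
Check: 2·14.7 = 29.40 > 15.91, while 1·14.7 = 14.70 ≤ 15.91

Final: 2 servers


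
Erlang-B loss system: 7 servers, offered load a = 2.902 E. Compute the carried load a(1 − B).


B(7,2.902) = 0.019075 (Erlang-B)
Carried load = a(1 − B) = 2.902·(1 − 0.019075) = 2.902·0.980925 = 2.8466 E

Final: 2.8466 Erlangs


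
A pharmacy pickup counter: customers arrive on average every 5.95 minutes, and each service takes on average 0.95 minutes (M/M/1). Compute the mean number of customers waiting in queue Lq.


λ = 60/5.95 = 10.0840 /hr
μ = 60/0.95 = 63.1579 /hr
ρ = λ/μ = 10.0840/63.1579 = 0.1597
Lq = ρ²/(1−ρ) = 0.02549/0.8403 = 0.03034

Final: 0.03034


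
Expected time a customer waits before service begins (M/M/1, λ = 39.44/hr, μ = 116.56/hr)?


ρ = 39.44/116.56 = 0.3384
Wq = ρ/(μ−λ) = 0.3384/(116.56 − 39.44) = 0.3384/77.12 = 0.004388 hr

Final: 0.004388 hr


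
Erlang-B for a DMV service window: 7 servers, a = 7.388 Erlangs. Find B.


B(c,a) = (a^c/c!) / Σ_{k=0}^{c} a^k/k!
a^7/7! = 238.373334
Σ terms (k=0..7): 1.00000 + 7.38800 + 27.29127 + 67.20931 + 124.13559 + 183.42274 + 225.85454 + 238.37333 = 874.674784
B = 238.373334/874.674784 = 0.272528

Final: 0.272528


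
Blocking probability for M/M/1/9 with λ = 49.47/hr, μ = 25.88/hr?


ρ = λ/μ = 49.47/25.88 = 1.9115
P_K = (1−ρ)ρ^K/(1−ρ^(K+1)) = (-0.9115·340.720877)/(1 − 651.292960)
= -310.572083/-650.292960 = 0.477588

Final: 0.477588


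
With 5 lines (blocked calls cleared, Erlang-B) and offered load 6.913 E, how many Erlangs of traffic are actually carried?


B(5,6.913) = 0.419545 (Erlang-B)
Carried load = a(1 − B) = 6.913·(1 − 0.419545) = 6.913·0.580455 = 4.0127 E

Final: 4.0127 Erlangs


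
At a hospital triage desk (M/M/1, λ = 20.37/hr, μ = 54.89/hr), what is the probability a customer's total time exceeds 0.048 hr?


W ~ Exponential(μ−λ) for M/M/1.
μ − λ = 54.89 − 20.37 = 34.5200
P(W > t) = e^{−(μ−λ)t} = e^{−1.6570} = 0.190718

Final: 0.190718


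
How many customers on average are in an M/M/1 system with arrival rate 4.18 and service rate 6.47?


ρ = λ/μ = 4.18/6.47 = 0.6461
L = ρ/(1−ρ) = 0.6461/(1 − 0.6461) = 0.6461/0.3539 = 1.8253

Final: 1.8253


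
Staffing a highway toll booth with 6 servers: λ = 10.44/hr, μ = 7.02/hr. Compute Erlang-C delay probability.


a = λ/μ = 1.4872; ρ = a/6 = 0.2479
P₀ = 0.225956 (from M/M/c formula)
C(c,a) = [a^c/(c!(1−ρ))]·P₀ = [10.81883/(720·0.7521)]·0.225956
= 0.01998·0.225956 = 0.004514

Final: 0.004514


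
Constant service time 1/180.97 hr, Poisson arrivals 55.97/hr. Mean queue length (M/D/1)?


ρ = 55.97/180.97 = 0.3093
M/D/1: Lq = ρ²/(2(1−ρ)) = 0.09565/(2·0.6907) = 0.06924

Final: 0.06924


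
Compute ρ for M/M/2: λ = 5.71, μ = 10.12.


ρ = λ/(cμ) = 5.71/(2·10.12) = 5.71/20.24 = 0.2821

Final: 0.2821


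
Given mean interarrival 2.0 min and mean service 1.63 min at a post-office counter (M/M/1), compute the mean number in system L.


λ = 60/2.0 = 30.0000 /hr
μ = 60/1.63 = 36.8098 /hr
ρ = λ/μ = 30.0000/36.8098 = 0.8150
L = ρ/(1−ρ) = 0.8150/0.1850 = 4.4054

Final: 4.4054


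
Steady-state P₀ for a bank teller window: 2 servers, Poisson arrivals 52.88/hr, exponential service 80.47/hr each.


a = λ/μ = 52.88/80.47 = 0.6571; ρ = a/c = 0.3286
Σ_{k=0}^{1} a^k/k! (terms k=0..1) = 1.00000 + 0.65714 = 1.65714
Tail: a^2/(2!(1−ρ)) = 0.43183/(2·0.6714) = 0.32158
P₀ = 1/(1.65714 + 0.32158) = 1/1.97872 = 0.505378

Final: 0.505378


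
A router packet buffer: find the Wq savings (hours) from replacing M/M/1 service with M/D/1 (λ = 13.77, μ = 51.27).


ρ = 13.77/51.27 = 0.2686
Wq(M/M/1) = ρ/(μ−λ) = 0.2686/37.50 = 0.007162 hr
Wq(M/D/1) = ρ/(2(μ−λ)) = 0.003581 hr
Savings = 0.007162 − 0.003581 = 0.003581 hr

Final: 0.003581 hr


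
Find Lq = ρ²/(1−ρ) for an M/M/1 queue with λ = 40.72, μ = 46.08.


ρ = 40.72/46.08 = 0.8837
Lq = ρ²/(1−ρ) = 0.7809/0.1163 = 6.7133

Final: 6.7133


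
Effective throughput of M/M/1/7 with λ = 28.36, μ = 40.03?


ρ = 0.7085; P_K = (1−ρ)ρ^7/(1−ρ^8) = 0.027887
λ_eff = λ(1 − P_K) = 28.36·(1 − 0.027887) = 28.36·0.972113 = 27.5691 /hr

Final: 27.5691 /hr


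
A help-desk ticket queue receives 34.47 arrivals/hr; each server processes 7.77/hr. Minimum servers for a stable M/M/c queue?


Stability requires cμ > λ ⇔ c > λ/μ.
λ/μ = 34.47/7.77 = 4.4363
Minimum integer c = ⌊4.4363⌋ + 1 = 5
Check: 5·7.77 = 38.85 > 34.47, while 4·7.77 = 31.08 ≤ 34.47

Final: 5 servers


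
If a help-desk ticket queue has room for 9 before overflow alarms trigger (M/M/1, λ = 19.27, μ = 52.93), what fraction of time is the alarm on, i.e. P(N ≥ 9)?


ρ = 19.27/52.93 = 0.3641
P(N ≥ n) = ρ^n = 0.3641^9 = 0.0001124

Final: 0.0001124


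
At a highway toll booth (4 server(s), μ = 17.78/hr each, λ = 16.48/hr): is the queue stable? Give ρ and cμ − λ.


Total capacity cμ = 4·17.78 = 71.12/hr
ρ = λ/(cμ) = 16.48/71.12 = 0.2317
Stable ⇔ ρ < 1: YES
Spare capacity = cμ − λ = 71.12 − 16.48 = 54.64/hr

Final: ρ = 0.2317; stable; margin = 54.64/hr


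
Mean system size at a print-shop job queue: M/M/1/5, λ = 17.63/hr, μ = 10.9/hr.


ρ = 17.63/10.9 = 1.6174
L = ρ[1 − (K+1)ρ^K + Kρ^(K+1)] / [(1−ρ)(1−ρ^(K+1))]
Numerator: 1.6174·(1 − 6·11.069527 + 5·17.904199) = 38.986286
Denominator: (-0.6174)·(-16.904199) = 10.437179
L = 38.986286/10.437179 = 3.7353

Final: 3.7353


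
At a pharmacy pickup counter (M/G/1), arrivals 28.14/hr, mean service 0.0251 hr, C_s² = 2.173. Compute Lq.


ρ = λ·E[S] = 28.14·0.0251 = 0.7063
Lq = ρ²(1+C_s²)/(2(1−ρ)) = 0.4989·(1+2.173)/(2·0.2937)
= 0.4989·3.1730/0.5874 = 2.69496

Final: 2.69496


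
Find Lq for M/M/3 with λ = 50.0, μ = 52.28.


a = λ/μ = 0.9564; ρ = a/3 = 0.3188
P₀ = 0.380552
Lq = P₀·a^c·ρ / (c!·(1−ρ)²) = 0.380552·0.87479·0.3188/(6·0.46404)
= 0.03812

Final: 0.03812


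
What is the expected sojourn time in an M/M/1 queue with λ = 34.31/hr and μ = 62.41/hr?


W = 1/(μ−λ) = 1/(62.41 − 34.31) = 1/28.10 = 0.03559 hr

Final: 0.03559 hr


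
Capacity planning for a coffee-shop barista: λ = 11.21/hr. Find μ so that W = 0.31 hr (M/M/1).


W = 1/(μ−λ) ⇒ μ − λ = 1/W = 1/0.31 = 3.2258
μ = λ + 1/W = 11.21 + 3.2258 = 14.4358 per hr

Final: 14.4358 /hr


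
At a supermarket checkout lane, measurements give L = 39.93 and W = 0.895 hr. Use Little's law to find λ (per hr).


λ = L/W = 39.93/0.895 = 44.6145 /hr

Final: 44.6145 /hr


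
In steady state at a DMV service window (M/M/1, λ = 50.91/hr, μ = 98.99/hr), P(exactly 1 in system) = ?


ρ = 50.91/98.99 = 0.5143
P_n = (1−ρ)·ρ^n = (1 − 0.5143)·0.5143^1 = 0.4857·0.514294 = 0.249796

Final: 0.249796


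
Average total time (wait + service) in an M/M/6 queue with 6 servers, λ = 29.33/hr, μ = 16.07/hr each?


a = 1.8251; ρ = 0.3042; P₀ = 0.161059
Lq = P₀·a^c·ρ/(c!(1−ρ)²) = 0.005195
Wq = Lq/λ = 0.005195/29.33 = 0.0001771 hr
W = Wq + 1/μ = 0.0001771 + 0.06223 = 0.06240 hr

Final: 0.06240 hr


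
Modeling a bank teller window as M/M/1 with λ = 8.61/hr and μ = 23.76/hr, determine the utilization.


ρ = λ/μ = 8.61/23.76 = 0.3624

Final: 0.3624


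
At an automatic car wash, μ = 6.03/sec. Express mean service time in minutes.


Mean service time = 1/μ = 1/6.03 second = 0.16584 second
In minutes: 0.16584 × 0.0166667 = 0.002764 min

Final: 0.002764 min


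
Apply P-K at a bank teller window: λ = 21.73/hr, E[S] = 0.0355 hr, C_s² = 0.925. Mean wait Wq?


ρ = λ·E[S] = 21.73·0.0355 = 0.7714
E[S²] = E[S]²(1+C_s²) = 0.0355²·(1+0.925) = 0.002426
Wq = λ·E[S²]/(2(1−ρ)) = 21.73·0.002426/(2·0.2286) = 0.11531 hr

Final: 0.11531 hr


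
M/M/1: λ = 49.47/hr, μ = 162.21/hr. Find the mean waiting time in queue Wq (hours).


ρ = 49.47/162.21 = 0.3050
Wq = ρ/(μ−λ) = 0.3050/(162.21 − 49.47) = 0.3050/112.74 = 0.002705 hr

Final: 0.002705 hr


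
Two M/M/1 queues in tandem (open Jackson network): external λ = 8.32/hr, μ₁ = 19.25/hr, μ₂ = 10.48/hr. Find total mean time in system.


Each node sees arrival rate λ = 8.32/hr (tandem ⇒ throughput preserved).
W₁ = 1/(μ₁−λ) = 1/(19.25−8.32) = 0.09149 hr
W₂ = 1/(μ₂−λ) = 1/(10.48−8.32) = 0.46296 hr
W_total = W₁ + W₂ = 0.09149 + 0.46296 = 0.55445 hr

Final: 0.55445 hr


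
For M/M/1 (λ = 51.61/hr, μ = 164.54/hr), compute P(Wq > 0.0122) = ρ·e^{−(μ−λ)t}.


ρ = 51.61/164.54 = 0.3137
P(Wq > t) = ρ·e^{−(μ−λ)t} = 0.3137·e^{−1.3777}
= 0.3137·0.252146 = 0.079089

Final: 0.079089


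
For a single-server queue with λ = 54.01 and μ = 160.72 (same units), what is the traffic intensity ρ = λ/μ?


ρ = λ/μ = 54.01/160.72 = 0.3361

Final: 0.3361


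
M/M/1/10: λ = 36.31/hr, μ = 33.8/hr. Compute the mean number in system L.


ρ = 36.31/33.8 = 1.0743
L = ρ[1 − (K+1)ρ^K + Kρ^(K+1)] / [(1−ρ)(1−ρ^(K+1))]
Numerator: 1.0743·(1 − 11·2.046895 + 10·2.198898) = 0.508272
Denominator: (-0.07426)·(-1.198898) = 0.089031
L = 0.508272/0.089031 = 5.7090

Final: 5.7090


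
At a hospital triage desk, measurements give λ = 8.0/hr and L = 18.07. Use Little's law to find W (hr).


W = L/λ = 18.07/8.0 = 2.2588 hr

Final: 2.2588 hr


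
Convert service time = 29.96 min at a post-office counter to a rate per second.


μ = 1/(service time) in consistent units.
1 second = 0.0166667 min, so μ = 0.0166667/29.96 = 0.0005563 per second

Final: 0.0005563 /sec


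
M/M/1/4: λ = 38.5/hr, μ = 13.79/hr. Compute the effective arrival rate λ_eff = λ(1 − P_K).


ρ = 2.7919; P_K = (1−ρ)ρ^4/(1−ρ^5) = 0.645624
λ_eff = λ(1 − P_K) = 38.5·(1 − 0.645624) = 38.5·0.354376 = 13.6435 /hr

Final: 13.6435 /hr


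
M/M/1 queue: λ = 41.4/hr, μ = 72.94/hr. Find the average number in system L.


ρ = λ/μ = 41.4/72.94 = 0.5676
L = ρ/(1−ρ) = 0.5676/(1 − 0.5676) = 0.5676/0.4324 = 1.3126

Final: 1.3126


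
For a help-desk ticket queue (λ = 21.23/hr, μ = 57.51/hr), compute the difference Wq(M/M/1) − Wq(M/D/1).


ρ = 21.23/57.51 = 0.3692
Wq(M/M/1) = ρ/(μ−λ) = 0.3692/36.28 = 0.01018 hr
Wq(M/D/1) = ρ/(2(μ−λ)) = 0.005088 hr
Savings = 0.01018 − 0.005088 = 0.005088 hr

Final: 0.005088 hr


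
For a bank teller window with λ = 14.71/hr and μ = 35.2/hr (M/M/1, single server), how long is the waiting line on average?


ρ = 14.71/35.2 = 0.4179
Lq = ρ²/(1−ρ) = 0.1746/0.5821 = 0.3000

Final: 0.3000


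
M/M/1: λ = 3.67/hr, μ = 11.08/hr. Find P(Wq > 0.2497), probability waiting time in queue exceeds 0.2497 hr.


ρ = 3.67/11.08 = 0.3312
P(Wq > t) = ρ·e^{−(μ−λ)t} = 0.3312·e^{−1.8503}
= 0.3312·0.157194 = 0.052067

Final: 0.052067


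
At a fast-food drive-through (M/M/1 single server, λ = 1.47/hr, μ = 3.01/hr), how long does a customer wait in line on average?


ρ = 1.47/3.01 = 0.4884
Wq = ρ/(μ−λ) = 0.4884/(3.01 − 1.47) = 0.4884/1.54 = 0.3171 hr

Final: 0.3171 hr


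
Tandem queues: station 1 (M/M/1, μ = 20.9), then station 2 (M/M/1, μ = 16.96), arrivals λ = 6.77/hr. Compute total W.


Each node sees arrival rate λ = 6.77/hr (tandem ⇒ throughput preserved).
W₁ = 1/(μ₁−λ) = 1/(20.9−6.77) = 0.07077 hr
W₂ = 1/(μ₂−λ) = 1/(16.96−6.77) = 0.09814 hr
W_total = W₁ + W₂ = 0.07077 + 0.09814 = 0.16891 hr

Final: 0.16891 hr


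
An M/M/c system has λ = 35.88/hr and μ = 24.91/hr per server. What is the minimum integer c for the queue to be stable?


Stability requires cμ > λ ⇔ c > λ/μ.
λ/μ = 35.88/24.91 = 1.4404
Minimum integer c = ⌊1.4404⌋ + 1 = 2
Check: 2·24.91 = 49.82 > 35.88, while 1·24.91 = 24.91 ≤ 35.88

Final: 2 servers


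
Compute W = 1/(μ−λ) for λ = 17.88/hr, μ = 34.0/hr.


W = 1/(μ−λ) = 1/(34.0 − 17.88) = 1/16.12 = 0.06203 hr

Final: 0.06203 hr


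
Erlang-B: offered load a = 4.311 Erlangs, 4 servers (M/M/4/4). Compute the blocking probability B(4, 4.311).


B(c,a) = (a^c/c!) / Σ_{k=0}^{c} a^k/k!
a^4/4! = 14.391327
Σ terms (k=0..4): 1.00000 + 4.31100 + 9.29236 + 13.35312 + 14.39133 = 42.347810
B = 14.391327/42.347810 = 0.339836

Final: 0.339836


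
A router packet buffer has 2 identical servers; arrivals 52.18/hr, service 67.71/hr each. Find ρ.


ρ = λ/(cμ) = 52.18/(2·67.71) = 52.18/135.42 = 0.3853

Final: 0.3853


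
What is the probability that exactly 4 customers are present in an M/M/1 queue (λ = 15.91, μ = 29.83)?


ρ = 15.91/29.83 = 0.5334
P_n = (1−ρ)·ρ^n = (1 − 0.5334)·0.5334^4 = 0.4666·0.080922 = 0.037762

Final: 0.037762


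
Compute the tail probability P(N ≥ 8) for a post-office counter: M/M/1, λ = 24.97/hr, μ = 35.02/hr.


ρ = 24.97/35.02 = 0.7130
P(N ≥ n) = ρ^n = 0.7130^8 = 0.066807

Final: 0.066807


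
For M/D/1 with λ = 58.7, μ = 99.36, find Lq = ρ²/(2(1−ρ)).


ρ = 58.7/99.36 = 0.5908
M/D/1: Lq = ρ²/(2(1−ρ)) = 0.3490/(2·0.4092) = 0.42645

Final: 0.42645


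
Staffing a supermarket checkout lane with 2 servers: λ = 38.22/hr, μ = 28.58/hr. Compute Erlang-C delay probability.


a = λ/μ = 1.3373; ρ = a/2 = 0.6686
P₀ = 0.198574 (from M/M/c formula)
C(c,a) = [a^c/(c!(1−ρ))]·P₀ = [1.78837/(2·0.3314)]·0.198574
= 2.69860·0.198574 = 0.535873

Final: 0.535873


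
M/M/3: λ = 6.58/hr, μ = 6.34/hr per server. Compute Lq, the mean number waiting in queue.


a = λ/μ = 1.0379; ρ = a/3 = 0.3460
P₀ = 0.349492
Lq = P₀·a^c·ρ / (c!·(1−ρ)²) = 0.349492·1.11792·0.3460/(6·0.42778)
= 0.05266

Final: 0.05266


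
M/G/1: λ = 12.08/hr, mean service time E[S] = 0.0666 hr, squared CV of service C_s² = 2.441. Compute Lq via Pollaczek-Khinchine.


ρ = λ·E[S] = 12.08·0.0666 = 0.8045
Lq = ρ²(1+C_s²)/(2(1−ρ)) = 0.6473·(1+2.441)/(2·0.1955)
= 0.6473·3.4410/0.3909 = 5.69708

Final: 5.69708


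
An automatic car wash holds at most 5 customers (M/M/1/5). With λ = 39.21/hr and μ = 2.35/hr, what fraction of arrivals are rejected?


ρ = λ/μ = 39.21/2.35 = 16.6851
P_K = (1−ρ)ρ^K/(1−ρ^(K+1)) = (-15.6851·1293138.077774)/(1 − 21576146.395541)
= -20283008.317767/-21576145.395541 = 0.940066

Final: 0.940066


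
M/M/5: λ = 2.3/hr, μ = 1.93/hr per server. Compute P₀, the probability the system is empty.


a = λ/μ = 2.3/1.93 = 1.1917; ρ = a/c = 0.2383
Σ_{k=0}^{4} a^k/k! (terms k=0..4) = 1.00000 + 1.19171 + 0.71009 + 0.28207 + 0.08404 = 3.26791
Tail: a^5/(5!(1−ρ)) = 2.40355/(120·0.7617) = 0.02630
P₀ = 1/(3.26791 + 0.02630) = 1/3.29420 = 0.303564

Final: 0.303564


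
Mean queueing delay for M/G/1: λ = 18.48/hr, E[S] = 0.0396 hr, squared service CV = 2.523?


ρ = λ·E[S] = 18.48·0.0396 = 0.7318
E[S²] = E[S]²(1+C_s²) = 0.0396²·(1+2.523) = 0.005525
Wq = λ·E[S²]/(2(1−ρ)) = 18.48·0.005525/(2·0.2682) = 0.19034 hr

Final: 0.19034 hr


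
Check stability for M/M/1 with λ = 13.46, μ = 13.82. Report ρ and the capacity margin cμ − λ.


Total capacity cμ = 1·13.82 = 13.82/hr
ρ = λ/(cμ) = 13.46/13.82 = 0.9740
Stable ⇔ ρ < 1: YES
Spare capacity = cμ − λ = 13.82 − 13.46 = 0.36/hr

Final: ρ = 0.9740; stable; margin = 0.36/hr


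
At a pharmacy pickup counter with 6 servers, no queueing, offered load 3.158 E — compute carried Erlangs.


B(6,3.158) = 0.061140 (Erlang-B)
Carried load = a(1 − B) = 3.158·(1 − 0.061140) = 3.158·0.938860 = 2.9649 E

Final: 2.9649 Erlangs


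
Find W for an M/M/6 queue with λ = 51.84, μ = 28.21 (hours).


a = 1.8376; ρ = 0.3063; P₀ = 0.159051
Lq = P₀·a^c·ρ/(c!(1−ρ)²) = 0.005414
Wq = Lq/λ = 0.005414/51.84 = 0.0001044 hr
W = Wq + 1/μ = 0.0001044 + 0.03545 = 0.03555 hr

Final: 0.03555 hr


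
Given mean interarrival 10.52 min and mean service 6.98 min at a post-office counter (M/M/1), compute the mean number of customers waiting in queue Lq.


λ = 60/10.52 = 5.7034 /hr
μ = 60/6.98 = 8.5960 /hr
ρ = λ/μ = 5.7034/8.5960 = 0.6635
Lq = ρ²/(1−ρ) = 0.4402/0.3365 = 1.3083

Final: 1.3083


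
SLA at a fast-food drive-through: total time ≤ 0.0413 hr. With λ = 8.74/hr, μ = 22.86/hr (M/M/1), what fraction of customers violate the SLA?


W ~ Exponential(μ−λ) for M/M/1.
μ − λ = 22.86 − 8.74 = 14.1200
P(W > t) = e^{−(μ−λ)t} = e^{−0.5832} = 0.558134

Final: 0.558134


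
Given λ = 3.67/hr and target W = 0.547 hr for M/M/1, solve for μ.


W = 1/(μ−λ) ⇒ μ − λ = 1/W = 1/0.547 = 1.8282
μ = λ + 1/W = 3.67 + 1.8282 = 5.4982 per hr

Final: 5.4982 /hr


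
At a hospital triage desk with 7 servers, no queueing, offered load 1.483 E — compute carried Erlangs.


B(7,1.483) = 0.0007105 (Erlang-B)
Carried load = a(1 − B) = 1.483·(1 − 0.0007105) = 1.483·0.999289 = 1.4819 E

Final: 1.4819 Erlangs


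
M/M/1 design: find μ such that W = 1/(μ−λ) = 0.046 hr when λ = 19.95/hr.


W = 1/(μ−λ) ⇒ μ − λ = 1/W = 1/0.046 = 21.7391
μ = λ + 1/W = 19.95 + 21.7391 = 41.6891 per hr

Final: 41.6891 /hr


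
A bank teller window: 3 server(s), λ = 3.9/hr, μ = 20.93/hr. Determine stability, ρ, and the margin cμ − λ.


Total capacity cμ = 3·20.93 = 62.79/hr
ρ = λ/(cμ) = 3.9/62.79 = 0.06211
Stable ⇔ ρ < 1: YES
Spare capacity = cμ − λ = 62.79 − 3.9 = 58.89/hr

Final: ρ = 0.06211; stable; margin = 58.89/hr
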